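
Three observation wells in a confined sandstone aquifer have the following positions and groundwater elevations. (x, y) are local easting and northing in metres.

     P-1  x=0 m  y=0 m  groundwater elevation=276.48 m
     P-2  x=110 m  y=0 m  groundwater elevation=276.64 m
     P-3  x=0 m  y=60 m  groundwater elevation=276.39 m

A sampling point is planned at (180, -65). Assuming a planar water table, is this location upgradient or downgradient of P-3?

upgradient

∂h/∂x = (276.64 − 276.48) / (110 − 0) = +0.001455
∂h/∂y = (276.39 − 276.48) / (60 − 0) = -0.001500
Head at (180, -65) = 276.48 + (+0.001455)·(180) + (-0.001500)·(-65) = 276.84 m.
That is higher than the 276.39 m at P-3, so the point is upgradient.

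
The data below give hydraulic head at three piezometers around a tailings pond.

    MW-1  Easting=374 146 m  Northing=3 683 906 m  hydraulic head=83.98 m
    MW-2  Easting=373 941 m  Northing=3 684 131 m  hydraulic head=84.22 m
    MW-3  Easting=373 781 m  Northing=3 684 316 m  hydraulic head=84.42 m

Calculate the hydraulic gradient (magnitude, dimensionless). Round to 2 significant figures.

0.0014

Differences from MW-1: to MW-2 (Δx, Δy, Δh) = (-205, 225, +0.24); to MW-3 = (-365, 410, +0.44).
Solve a·Δx + b·Δy = Δh: det = (-205)·410 − (-365)·225 = -1925.
∂h/∂x = [(+0.24)·410 − (+0.44)·225] / -1925 = +0.0003117
∂h/∂y = [(-205)·(+0.44) − (-365)·(+0.24)] / -1925 = +0.001351
|∇h| = √(0.0003117² + 0.001351²) = 0.001386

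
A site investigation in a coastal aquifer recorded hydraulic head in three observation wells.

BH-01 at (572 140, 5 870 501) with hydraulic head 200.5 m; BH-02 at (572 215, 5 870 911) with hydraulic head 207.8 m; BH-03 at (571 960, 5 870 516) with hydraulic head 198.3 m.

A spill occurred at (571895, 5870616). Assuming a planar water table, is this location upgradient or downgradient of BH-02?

downgradient

With h = a·x + b·y + c and BH-01 as origin, the differences give:
  75·a + 410·b = +7.3
  (-180)·a + 15·b = -2.2
Eliminate b (×15 and ×410, subtract): 74925·a = 1011.50 → a = ∂h/∂x = +0.01350
Back-substitute: b = ∂h/∂y = +0.01534.
Head at (571895, 5870616) = 200.5 + (+0.01350)·(-245) + (+0.01534)·(115) = 198.96 m.
That is lower than the 207.8 m at BH-02, so the point is downgradient.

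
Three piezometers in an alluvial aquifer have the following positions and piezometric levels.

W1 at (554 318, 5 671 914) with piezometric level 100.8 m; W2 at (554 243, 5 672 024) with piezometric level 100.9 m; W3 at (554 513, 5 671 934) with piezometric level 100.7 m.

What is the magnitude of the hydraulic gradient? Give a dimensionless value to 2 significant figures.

0.00077

Taking W1 as reference: W2−W1 = (-75, 110, +0.1); W3−W1 = (195, 20, -0.1).
Solve a·Δx + b·Δy = Δh: det = (-75)·20 − 195·110 = -22950.
∂h/∂x = [(+0.1)·20 − (-0.1)·110] / -22950 = -0.0005664
∂h/∂y = [(-75)·(-0.1) − 195·(+0.1)] / -22950 = +0.0005229
|∇h| = √(-0.0005664² + 0.0005229²) = 0.0007709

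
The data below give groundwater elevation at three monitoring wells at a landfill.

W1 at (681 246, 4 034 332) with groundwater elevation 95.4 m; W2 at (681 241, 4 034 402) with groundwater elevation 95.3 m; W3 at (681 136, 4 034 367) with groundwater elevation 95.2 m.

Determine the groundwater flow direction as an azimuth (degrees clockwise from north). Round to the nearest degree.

314°

With h = a·x + b·y + c and W1 as origin, the differences give:
  (-5)·a + 70·b = -0.1
  (-110)·a + 35·b = -0.2
Eliminate b (×35 and ×70, subtract): 7525·a = 10.50 → a = ∂h/∂x = +0.001395
Back-substitute: b = ∂h/∂y = -0.001329.
Flow direction (−∇h) has components (-0.001395 E, +0.001329 N).
Azimuth = atan2(E, N) = atan2(-0.001395, +0.001329) = 313.6° ≈ 314°.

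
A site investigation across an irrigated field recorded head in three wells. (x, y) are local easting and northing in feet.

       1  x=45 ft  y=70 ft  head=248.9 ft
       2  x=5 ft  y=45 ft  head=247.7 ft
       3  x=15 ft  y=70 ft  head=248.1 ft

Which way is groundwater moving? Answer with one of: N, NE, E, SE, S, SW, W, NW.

W

Differences from 1: to 2 (Δx, Δy, Δh) = (-40, -25, -1.2); to 3 = (-30, 0, -0.8).
Determinant of the coordinate differences = (-40)·0 − (-30)·(-25) = -750.
∂h/∂x = [(-1.2)·0 − (-0.8)·(-25)] / -750 = +0.02667
∂h/∂y = [(-40)·(-0.8) − (-30)·(-1.2)] / -750 = +0.005333
Flow = −∇h = (-0.02667 east, -0.005333 north), which points west.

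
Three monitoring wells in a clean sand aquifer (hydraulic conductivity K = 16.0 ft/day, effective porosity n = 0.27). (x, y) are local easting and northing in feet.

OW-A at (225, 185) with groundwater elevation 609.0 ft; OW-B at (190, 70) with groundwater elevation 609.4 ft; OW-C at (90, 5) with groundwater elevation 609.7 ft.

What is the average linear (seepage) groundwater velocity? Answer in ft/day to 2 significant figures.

0.20 ft/day

Taking OW-A as reference: OW-B−OW-A = (-35, -115, +0.4); OW-C−OW-A = (-135, -180, +0.7).
Determinant of the coordinate differences = (-35)·(-180) − (-135)·(-115) = -9225.
∂h/∂x = [(+0.4)·(-180) − (+0.7)·(-115)] / -9225 = -0.0009214
∂h/∂y = [(-35)·(+0.7) − (-135)·(+0.4)] / -9225 = -0.003198
|∇h| = √(-0.0009214² + -0.003198²) = 0.003328
Seepage velocity v = K·i/n = 16.0 × 0.003328 / 0.27 = 0.1972 ft/day.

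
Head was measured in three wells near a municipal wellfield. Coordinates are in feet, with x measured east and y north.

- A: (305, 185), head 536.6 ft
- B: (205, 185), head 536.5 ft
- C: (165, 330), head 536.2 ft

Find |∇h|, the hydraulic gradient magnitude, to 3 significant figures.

With h = a·x + b·y + c and A as origin, the differences give:
  (-100)·a + 0·b = -0.1
  (-140)·a + 145·b = -0.4
Eliminate b (×145 and ×0, subtract): -14500·a = -14.50 → a = ∂h/∂x = +0.001000
Back-substitute: b = ∂h/∂y = -0.001793.
|∇h| = √(0.001000² + -0.001793²) = 0.002053

0.00205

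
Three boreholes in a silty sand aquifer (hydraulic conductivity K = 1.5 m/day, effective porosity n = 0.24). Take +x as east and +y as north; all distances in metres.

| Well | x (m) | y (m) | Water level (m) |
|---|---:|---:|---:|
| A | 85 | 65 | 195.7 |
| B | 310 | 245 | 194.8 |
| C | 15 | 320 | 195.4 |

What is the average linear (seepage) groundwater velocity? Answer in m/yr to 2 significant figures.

7.1 m/yr

With h = a·x + b·y + c and A as origin, the differences give:
  225·a + 180·b = -0.9
  (-70)·a + 255·b = -0.3
Eliminate b (×255 and ×180, subtract): 69975·a = -175.50 → a = ∂h/∂x = -0.002508
Back-substitute: b = ∂h/∂y = -0.001865.
|∇h| = √(-0.002508² + -0.001865²) = 0.003125
Seepage velocity v = K·i/n = 1.5 × 0.003125 / 0.24 = 0.01953 m/day = 7.133 m/yr.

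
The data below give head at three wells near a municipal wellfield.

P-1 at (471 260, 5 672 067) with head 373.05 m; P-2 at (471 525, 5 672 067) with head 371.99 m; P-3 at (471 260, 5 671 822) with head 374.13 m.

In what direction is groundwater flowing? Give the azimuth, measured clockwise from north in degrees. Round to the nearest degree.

∂h/∂x = (371.99 − 373.05) / (471525 − 471260) = -0.004000
∂h/∂y = (374.13 − 373.05) / (5671822 − 5672067) = -0.004408
Flow direction (−∇h) has components (+0.004000 E, +0.004408 N).
Azimuth = atan2(E, N) = atan2(+0.004000, +0.004408) = 42.2° ≈ 042°.

042°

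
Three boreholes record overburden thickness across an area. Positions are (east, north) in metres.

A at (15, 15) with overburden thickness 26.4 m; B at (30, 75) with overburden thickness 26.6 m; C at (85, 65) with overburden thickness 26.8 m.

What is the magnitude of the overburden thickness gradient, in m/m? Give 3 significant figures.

0.00467 m/m

Differences from A: to B (Δx, Δy, Δh) = (15, 60, +0.2); to C = (70, 50, +0.4).
Determinant of the coordinate differences = 15·50 − 70·60 = -3450.
∂d/∂x = [(+0.2)·50 − (+0.4)·60] / -3450 = +0.004058
∂d/∂y = [15·(+0.4) − 70·(+0.2)] / -3450 = +0.002319
|∇f| = √(0.004058² + 0.002319²) = 0.004674 m/m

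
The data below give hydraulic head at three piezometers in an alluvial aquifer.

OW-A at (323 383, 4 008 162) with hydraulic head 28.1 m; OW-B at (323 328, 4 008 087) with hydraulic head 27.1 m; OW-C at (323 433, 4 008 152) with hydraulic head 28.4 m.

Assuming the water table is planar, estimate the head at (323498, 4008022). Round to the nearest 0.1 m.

27.9 m

Differences from OW-A: to OW-B (Δx, Δy, Δh) = (-55, -75, -1.0); to OW-C = (50, -10, +0.3).
Determinant of the coordinate differences = (-55)·(-10) − 50·(-75) = 4300.
∂h/∂x = [(-1.0)·(-10) − (+0.3)·(-75)] / 4300 = +0.007558
∂h/∂y = [(-55)·(+0.3) − 50·(-1.0)] / 4300 = +0.007791
h(323498, 4008022) = 28.1 + (+0.007558)·(115) + (+0.007791)·(-140) = 28.1 +0.869 -1.091 = 27.878 m.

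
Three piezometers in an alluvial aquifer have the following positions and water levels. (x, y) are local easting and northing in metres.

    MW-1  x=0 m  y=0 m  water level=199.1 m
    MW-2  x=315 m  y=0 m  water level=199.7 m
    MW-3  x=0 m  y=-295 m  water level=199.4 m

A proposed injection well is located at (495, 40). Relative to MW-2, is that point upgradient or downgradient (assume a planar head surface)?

∂h/∂x = (199.7 − 199.1) / (315 − 0) = +0.001905
∂h/∂y = (199.4 − 199.1) / (-295 − 0) = -0.001017
Head at (495, 40) = 199.1 + (+0.001905)·(495) + (-0.001017)·(40) = 200.00 m.
That is higher than the 199.7 m at MW-2, so the point is upgradient.

upgradient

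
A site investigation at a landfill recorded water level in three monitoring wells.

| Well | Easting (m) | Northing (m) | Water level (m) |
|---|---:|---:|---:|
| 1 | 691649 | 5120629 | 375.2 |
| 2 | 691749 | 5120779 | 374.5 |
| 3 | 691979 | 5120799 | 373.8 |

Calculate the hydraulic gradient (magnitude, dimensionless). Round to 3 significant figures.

0.00396

Taking 1 as reference: 2−1 = (100, 150, -0.7); 3−1 = (330, 170, -1.4).
Solve a·Δx + b·Δy = Δh: det = 100·170 − 330·150 = -32500.
∂h/∂x = [(-0.7)·170 − (-1.4)·150] / -32500 = -0.002800
∂h/∂y = [100·(-1.4) − 330·(-0.7)] / -32500 = -0.002800
|∇h| = √(-0.002800² + -0.002800²) = 0.00396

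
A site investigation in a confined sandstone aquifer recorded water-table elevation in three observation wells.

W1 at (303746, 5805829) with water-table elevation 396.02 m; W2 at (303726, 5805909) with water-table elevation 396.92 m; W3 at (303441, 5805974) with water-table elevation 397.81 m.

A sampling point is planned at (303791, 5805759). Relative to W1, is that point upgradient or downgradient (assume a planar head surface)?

downgradient

With h = a·x + b·y + c and W1 as origin, the differences give:
  (-20)·a + 80·b = +0.90
  (-305)·a + 145·b = +1.79
Eliminate b (×145 and ×80, subtract): 21500·a = -12.700 → a = ∂h/∂x = -0.0005907
Back-substitute: b = ∂h/∂y = +0.01110.
Head at (303791, 5805759) = 396.02 + (-0.0005907)·(45) + (+0.01110)·(-70) = 395.22 m.
That is lower than the 396.02 m at W1, so the point is downgradient.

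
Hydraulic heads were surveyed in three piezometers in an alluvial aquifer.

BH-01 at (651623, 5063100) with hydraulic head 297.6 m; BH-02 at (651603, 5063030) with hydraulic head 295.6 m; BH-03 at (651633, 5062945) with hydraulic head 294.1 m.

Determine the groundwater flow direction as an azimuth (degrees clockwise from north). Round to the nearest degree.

216°

With h = a·x + b·y + c and BH-01 as origin, the differences give:
  (-20)·a + (-70)·b = -2.0
  10·a + (-155)·b = -3.5
Eliminate b (×(-155) and ×(-70), subtract): 3800·a = 65.00 → a = ∂h/∂x = +0.01711
Back-substitute: b = ∂h/∂y = +0.02368.
Flow direction (−∇h) has components (-0.01711 E, -0.02368 N).
Azimuth = atan2(E, N) = atan2(-0.01711, -0.02368) = 215.8° ≈ 216°.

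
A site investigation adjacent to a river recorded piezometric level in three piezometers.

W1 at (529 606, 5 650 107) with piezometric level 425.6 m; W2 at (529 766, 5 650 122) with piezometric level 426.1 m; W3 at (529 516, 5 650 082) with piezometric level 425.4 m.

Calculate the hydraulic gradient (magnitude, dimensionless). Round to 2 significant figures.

0.0061

Taking W1 as reference: W2−W1 = (160, 15, +0.5); W3−W1 = (-90, -25, -0.2).
Determinant of the coordinate differences = 160·(-25) − (-90)·15 = -2650.
∂h/∂x = [(+0.5)·(-25) − (-0.2)·15] / -2650 = +0.003585
∂h/∂y = [160·(-0.2) − (-90)·(+0.5)] / -2650 = -0.004906
|∇h| = √(0.003585² + -0.004906²) = 0.006076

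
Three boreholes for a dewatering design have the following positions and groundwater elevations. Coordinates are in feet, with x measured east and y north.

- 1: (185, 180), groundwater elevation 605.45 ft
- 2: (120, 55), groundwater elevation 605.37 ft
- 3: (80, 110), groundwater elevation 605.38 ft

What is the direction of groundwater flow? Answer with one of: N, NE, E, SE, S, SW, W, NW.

Differences from 1: to 2 (Δx, Δy, Δh) = (-65, -125, -0.08); to 3 = (-105, -70, -0.07).
Determinant of the coordinate differences = (-65)·(-70) − (-105)·(-125) = -8575.
∂h/∂x = [(-0.08)·(-70) − (-0.07)·(-125)] / -8575 = +0.0003673
∂h/∂y = [(-65)·(-0.07) − (-105)·(-0.08)] / -8575 = +0.0004490
Flow = −∇h = (-0.0003673 east, -0.0004490 north), which points southwest.

SW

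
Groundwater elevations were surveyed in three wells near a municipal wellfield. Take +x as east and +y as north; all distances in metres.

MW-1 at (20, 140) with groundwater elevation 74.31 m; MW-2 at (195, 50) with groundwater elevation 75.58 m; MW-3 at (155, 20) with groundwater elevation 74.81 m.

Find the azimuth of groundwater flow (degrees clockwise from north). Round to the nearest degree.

Differences from MW-1: to MW-2 (Δx, Δy, Δh) = (175, -90, +1.27); to MW-3 = (135, -120, +0.50).
Determinant of the coordinate differences = 175·(-120) − 135·(-90) = -8850.
∂h/∂x = [(+1.27)·(-120) − (+0.50)·(-90)] / -8850 = +0.01214
∂h/∂y = [175·(+0.50) − 135·(+1.27)] / -8850 = +0.009486
Flow direction (−∇h) has components (-0.01214 E, -0.009486 N).
Azimuth = atan2(E, N) = atan2(-0.01214, -0.009486) = 232.0° ≈ 232°.

232°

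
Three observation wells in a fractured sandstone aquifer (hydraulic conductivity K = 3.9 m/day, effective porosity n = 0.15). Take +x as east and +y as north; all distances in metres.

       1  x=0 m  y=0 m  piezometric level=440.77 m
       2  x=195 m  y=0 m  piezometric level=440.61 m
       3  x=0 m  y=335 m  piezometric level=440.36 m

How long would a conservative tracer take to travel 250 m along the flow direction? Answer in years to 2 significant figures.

18 years

∂h/∂x = (440.61 − 440.77) / (195 − 0) = -0.0008205
∂h/∂y = (440.36 − 440.77) / (335 − 0) = -0.001224
|∇h| = √(-0.0008205² + -0.001224²) = 0.001474
Seepage velocity v = K·i/n = 3.9 × 0.001474 / 0.15 = 0.03832 m/day.
t = 250 / 0.03832 = 6524 days = 17.9 years.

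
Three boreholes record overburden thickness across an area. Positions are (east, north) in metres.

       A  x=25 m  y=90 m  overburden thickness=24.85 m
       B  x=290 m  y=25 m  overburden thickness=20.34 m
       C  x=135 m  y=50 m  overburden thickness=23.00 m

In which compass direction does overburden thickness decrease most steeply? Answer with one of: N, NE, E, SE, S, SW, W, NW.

With d = a·x + b·y + c and A as origin, the differences give:
  265·a + (-65)·b = -4.51
  110·a + (-40)·b = -1.85
Eliminate b (×(-40) and ×(-65), subtract): -3450·a = 60.150 → a = ∂d/∂x = -0.01743
Back-substitute: b = ∂d/∂y = -0.001696.
Steepest decrease is along −∇f = (+0.01743 E, +0.001696 N) → east.

E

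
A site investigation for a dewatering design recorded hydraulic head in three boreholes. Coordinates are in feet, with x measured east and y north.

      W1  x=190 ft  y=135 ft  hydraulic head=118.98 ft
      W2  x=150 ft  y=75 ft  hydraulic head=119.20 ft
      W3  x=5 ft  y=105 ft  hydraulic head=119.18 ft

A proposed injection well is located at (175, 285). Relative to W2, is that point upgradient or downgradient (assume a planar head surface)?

downgradient

With h = a·x + b·y + c and W1 as origin, the differences give:
  (-40)·a + (-60)·b = +0.22
  (-185)·a + (-30)·b = +0.20
Eliminate b (×(-30) and ×(-60), subtract): -9900·a = 5.400 → a = ∂h/∂x = -0.0005455
Back-substitute: b = ∂h/∂y = -0.003303.
Head at (175, 285) = 118.98 + (-0.0005455)·(-15) + (-0.003303)·(150) = 118.49 ft.
That is lower than the 119.20 ft at W2, so the point is downgradient.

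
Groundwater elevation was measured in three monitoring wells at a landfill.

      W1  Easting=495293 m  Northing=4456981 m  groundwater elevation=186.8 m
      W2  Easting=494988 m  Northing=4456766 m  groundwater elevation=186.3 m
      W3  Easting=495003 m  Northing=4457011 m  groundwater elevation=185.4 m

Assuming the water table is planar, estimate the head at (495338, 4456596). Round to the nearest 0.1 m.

188.5 m

Three-point gradient (reference W1): Δ to W2 = (-305, -215, -0.5), Δ to W3 = (-290, 30, -1.4).
∂h/∂x = +0.004420, ∂h/∂y = -0.003944 (det = -71500).
h(495338, 4456596) = 186.8 + (+0.004420)·(45) + (-0.003944)·(-385) = 186.8 +0.199 +1.518 = 188.517 m.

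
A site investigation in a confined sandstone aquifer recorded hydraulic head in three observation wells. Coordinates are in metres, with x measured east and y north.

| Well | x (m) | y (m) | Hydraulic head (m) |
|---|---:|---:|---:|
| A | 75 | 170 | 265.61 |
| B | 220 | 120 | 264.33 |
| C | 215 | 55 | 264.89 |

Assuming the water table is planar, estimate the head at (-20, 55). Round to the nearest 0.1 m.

267.6 m

Taking A as reference: B−A = (145, -50, -1.28); C−A = (140, -115, -0.72).
Solve a·Δx + b·Δy = Δh: det = 145·(-115) − 140·(-50) = -9675.
∂h/∂x = [(-1.28)·(-115) − (-0.72)·(-50)] / -9675 = -0.01149
∂h/∂y = [145·(-0.72) − 140·(-1.28)] / -9675 = -0.007731
h(-20, 55) = 265.61 + (-0.01149)·(-95) + (-0.007731)·(-115) = 265.61 +1.092 +0.889 = 267.591 m.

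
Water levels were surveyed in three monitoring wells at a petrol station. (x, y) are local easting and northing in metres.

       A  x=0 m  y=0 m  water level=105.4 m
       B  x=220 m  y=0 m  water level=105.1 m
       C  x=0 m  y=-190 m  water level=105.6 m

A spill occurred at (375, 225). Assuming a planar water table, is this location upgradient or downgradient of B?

downgradient

∂h/∂x = (105.1 − 105.4) / (220 − 0) = -0.001364
∂h/∂y = (105.6 − 105.4) / (-190 − 0) = -0.001053
Head at (375, 225) = 105.4 + (-0.001364)·(375) + (-0.001053)·(225) = 104.65 m.
That is lower than the 105.1 m at B, so the point is downgradient.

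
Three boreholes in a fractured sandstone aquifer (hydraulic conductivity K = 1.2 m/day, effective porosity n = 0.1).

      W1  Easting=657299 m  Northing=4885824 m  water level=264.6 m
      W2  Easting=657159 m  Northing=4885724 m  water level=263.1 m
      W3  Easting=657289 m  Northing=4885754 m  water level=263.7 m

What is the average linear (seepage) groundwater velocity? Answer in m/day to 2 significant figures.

Three-point gradient (reference W1): Δ to W2 = (-140, -100, -1.5), Δ to W3 = (-10, -70, -0.9).
∂h/∂x = +0.001705, ∂h/∂y = +0.01261 (det = 8800).
|∇h| = √(0.001705² + 0.01261²) = 0.01272
Seepage velocity v = K·i/n = 1.2 × 0.01272 / 0.1 = 0.1526 m/day.

0.15 m/day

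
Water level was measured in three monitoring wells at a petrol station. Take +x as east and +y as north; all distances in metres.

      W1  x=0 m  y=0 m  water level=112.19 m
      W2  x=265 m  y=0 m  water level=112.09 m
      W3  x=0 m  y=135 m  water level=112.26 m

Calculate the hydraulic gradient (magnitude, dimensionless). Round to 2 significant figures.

0.00064

∂h/∂x = (112.09 − 112.19) / (265 − 0) = -0.0003774
∂h/∂y = (112.26 − 112.19) / (135 − 0) = +0.0005185
|∇h| = √(-0.0003774² + 0.0005185²) = 0.0006413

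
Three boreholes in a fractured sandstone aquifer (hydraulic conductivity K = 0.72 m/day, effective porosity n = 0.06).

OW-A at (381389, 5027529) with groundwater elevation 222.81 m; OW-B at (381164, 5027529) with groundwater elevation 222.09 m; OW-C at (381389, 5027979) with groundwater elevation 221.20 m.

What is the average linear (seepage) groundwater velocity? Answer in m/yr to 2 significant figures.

21 m/yr

∂h/∂x = (222.09 − 222.81) / (381164 − 381389) = +0.003200
∂h/∂y = (221.20 − 222.81) / (5027979 − 5027529) = -0.003578
|∇h| = √(0.003200² + -0.003578²) = 0.0048
Seepage velocity v = K·i/n = 0.72 × 0.0048 / 0.06 = 0.0576 m/day = 21.04 m/yr.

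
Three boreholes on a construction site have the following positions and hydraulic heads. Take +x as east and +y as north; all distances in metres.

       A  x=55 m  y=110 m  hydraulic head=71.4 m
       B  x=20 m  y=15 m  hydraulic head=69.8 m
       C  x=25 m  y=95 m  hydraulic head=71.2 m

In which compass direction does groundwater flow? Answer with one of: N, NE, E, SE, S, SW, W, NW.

S

With h = a·x + b·y + c and A as origin, the differences give:
  (-35)·a + (-95)·b = -1.6
  (-30)·a + (-15)·b = -0.2
Eliminate b (×(-15) and ×(-95), subtract): -2325·a = 5.00 → a = ∂h/∂x = -0.002151
Back-substitute: b = ∂h/∂y = +0.01763.
Flow = −∇h = (+0.002151 east, -0.01763 north), which points south.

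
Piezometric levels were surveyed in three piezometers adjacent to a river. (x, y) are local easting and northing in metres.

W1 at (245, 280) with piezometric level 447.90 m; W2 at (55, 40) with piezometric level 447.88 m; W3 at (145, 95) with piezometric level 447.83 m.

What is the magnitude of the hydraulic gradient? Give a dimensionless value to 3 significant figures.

Three-point gradient (reference W1): Δ to W2 = (-190, -240, -0.02), Δ to W3 = (-100, -185, -0.07).
∂h/∂x = -0.001175, ∂h/∂y = +0.001013 (det = 11150).
|∇h| = √(-0.001175² + 0.001013²) = 0.001551

0.00155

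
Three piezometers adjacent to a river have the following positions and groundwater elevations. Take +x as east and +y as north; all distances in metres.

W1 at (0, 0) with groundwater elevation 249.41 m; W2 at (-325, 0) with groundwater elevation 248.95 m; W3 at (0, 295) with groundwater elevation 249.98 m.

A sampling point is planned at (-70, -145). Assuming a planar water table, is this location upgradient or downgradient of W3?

downgradient

∂h/∂x = (248.95 − 249.41) / (-325 − 0) = +0.001415
∂h/∂y = (249.98 − 249.41) / (295 − 0) = +0.001932
Head at (-70, -145) = 249.41 + (+0.001415)·(-70) + (+0.001932)·(-145) = 249.03 m.
That is lower than the 249.98 m at W3, so the point is downgradient.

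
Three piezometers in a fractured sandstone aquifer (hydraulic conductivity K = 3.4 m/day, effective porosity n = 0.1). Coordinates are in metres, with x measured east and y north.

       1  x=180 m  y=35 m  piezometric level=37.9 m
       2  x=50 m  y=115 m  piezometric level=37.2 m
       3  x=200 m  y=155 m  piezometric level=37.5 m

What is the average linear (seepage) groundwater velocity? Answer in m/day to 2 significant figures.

0.17 m/day

Taking 1 as reference: 2−1 = (-130, 80, -0.7); 3−1 = (20, 120, -0.4).
Solve a·Δx + b·Δy = Δh: det = (-130)·120 − 20·80 = -17200.
∂h/∂x = [(-0.7)·120 − (-0.4)·80] / -17200 = +0.003023
∂h/∂y = [(-130)·(-0.4) − 20·(-0.7)] / -17200 = -0.003837
|∇h| = √(0.003023² + -0.003837²) = 0.004885
Seepage velocity v = K·i/n = 3.4 × 0.004885 / 0.1 = 0.1661 m/day.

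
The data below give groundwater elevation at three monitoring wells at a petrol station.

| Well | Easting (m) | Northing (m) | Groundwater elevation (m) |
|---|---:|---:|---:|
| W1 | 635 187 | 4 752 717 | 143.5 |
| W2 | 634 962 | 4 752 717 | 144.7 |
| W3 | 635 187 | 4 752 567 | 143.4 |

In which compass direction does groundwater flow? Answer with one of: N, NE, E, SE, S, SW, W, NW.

E

∂h/∂x = (144.7 − 143.5) / (634962 − 635187) = -0.005333
∂h/∂y = (143.4 − 143.5) / (4752567 − 4752717) = +0.0006667
Flow = −∇h = (+0.005333 east, -0.0006667 north), which points east.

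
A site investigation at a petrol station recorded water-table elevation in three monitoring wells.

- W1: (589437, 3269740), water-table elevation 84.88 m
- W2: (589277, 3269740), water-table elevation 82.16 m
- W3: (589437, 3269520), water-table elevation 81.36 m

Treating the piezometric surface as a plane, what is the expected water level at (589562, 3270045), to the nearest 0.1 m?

∂h/∂x = (82.16 − 84.88) / (589277 − 589437) = +0.01700
∂h/∂y = (81.36 − 84.88) / (3269520 − 3269740) = +0.01600
h(589562, 3270045) = 84.88 + (+0.01700)·(125) + (+0.01600)·(305) = 84.88 +2.125 +4.880 = 91.885 m.

91.9 m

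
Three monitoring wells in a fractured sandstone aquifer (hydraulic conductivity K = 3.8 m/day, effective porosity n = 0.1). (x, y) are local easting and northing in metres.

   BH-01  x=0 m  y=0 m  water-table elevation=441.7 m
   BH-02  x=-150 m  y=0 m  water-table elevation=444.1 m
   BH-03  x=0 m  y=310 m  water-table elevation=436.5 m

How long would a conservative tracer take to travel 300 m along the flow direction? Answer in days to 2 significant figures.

∂h/∂x = (444.1 − 441.7) / (-150 − 0) = -0.01600
∂h/∂y = (436.5 − 441.7) / (310 − 0) = -0.01677
|∇h| = √(-0.01600² + -0.01677²) = 0.02318
Seepage velocity v = K·i/n = 3.8 × 0.02318 / 0.1 = 0.8808 m/day.
t = 300 / 0.8808 = 340.6 days.

340 days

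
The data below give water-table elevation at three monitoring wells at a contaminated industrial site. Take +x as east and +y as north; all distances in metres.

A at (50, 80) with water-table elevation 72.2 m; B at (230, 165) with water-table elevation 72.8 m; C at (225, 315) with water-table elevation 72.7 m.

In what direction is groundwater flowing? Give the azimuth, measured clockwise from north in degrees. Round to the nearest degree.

279°

With h = a·x + b·y + c and A as origin, the differences give:
  180·a + 85·b = +0.6
  175·a + 235·b = +0.5
Eliminate b (×235 and ×85, subtract): 27425·a = 98.50 → a = ∂h/∂x = +0.003592
Back-substitute: b = ∂h/∂y = -0.0005469.
Flow direction (−∇h) has components (-0.003592 E, +0.0005469 N).
Azimuth = atan2(E, N) = atan2(-0.003592, +0.0005469) = 278.7° ≈ 279°.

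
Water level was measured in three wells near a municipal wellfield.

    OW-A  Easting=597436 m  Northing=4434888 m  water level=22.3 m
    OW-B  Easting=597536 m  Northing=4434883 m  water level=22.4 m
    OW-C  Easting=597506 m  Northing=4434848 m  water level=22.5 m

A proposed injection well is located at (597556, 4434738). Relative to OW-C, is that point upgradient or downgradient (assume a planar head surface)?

upgradient

Differences from OW-A: to OW-B (Δx, Δy, Δh) = (100, -5, +0.1); to OW-C = (70, -40, +0.2).
Determinant of the coordinate differences = 100·(-40) − 70·(-5) = -3650.
∂h/∂x = [(+0.1)·(-40) − (+0.2)·(-5)] / -3650 = +0.0008219
∂h/∂y = [100·(+0.2) − 70·(+0.1)] / -3650 = -0.003562
Head at (597556, 4434738) = 22.3 + (+0.0008219)·(120) + (-0.003562)·(-150) = 22.93 m.
That is higher than the 22.5 m at OW-C, so the point is upgradient.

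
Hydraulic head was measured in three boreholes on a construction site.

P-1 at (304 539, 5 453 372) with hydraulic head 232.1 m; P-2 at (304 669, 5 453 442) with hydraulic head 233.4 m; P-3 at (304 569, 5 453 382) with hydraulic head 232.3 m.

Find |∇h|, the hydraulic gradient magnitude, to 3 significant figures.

Differences from P-1: to P-2 (Δx, Δy, Δh) = (130, 70, +1.3); to P-3 = (30, 10, +0.2).
Solve a·Δx + b·Δy = Δh: det = 130·10 − 30·70 = -800.
∂h/∂x = [(+1.3)·10 − (+0.2)·70] / -800 = +0.001250
∂h/∂y = [130·(+0.2) − 30·(+1.3)] / -800 = +0.01625
|∇h| = √(0.001250² + 0.01625²) = 0.0163

0.0163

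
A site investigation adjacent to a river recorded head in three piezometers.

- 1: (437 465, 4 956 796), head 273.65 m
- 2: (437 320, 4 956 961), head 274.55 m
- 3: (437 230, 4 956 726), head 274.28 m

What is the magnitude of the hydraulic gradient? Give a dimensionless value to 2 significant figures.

Differences from 1: to 2 (Δx, Δy, Δh) = (-145, 165, +0.90); to 3 = (-235, -70, +0.63).
Solve a·Δx + b·Δy = Δh: det = (-145)·(-70) − (-235)·165 = 48925.
∂h/∂x = [(+0.90)·(-70) − (+0.63)·165] / 48925 = -0.003412
∂h/∂y = [(-145)·(+0.63) − (-235)·(+0.90)] / 48925 = +0.002456
|∇h| = √(-0.003412² + 0.002456²) = 0.004204

0.0042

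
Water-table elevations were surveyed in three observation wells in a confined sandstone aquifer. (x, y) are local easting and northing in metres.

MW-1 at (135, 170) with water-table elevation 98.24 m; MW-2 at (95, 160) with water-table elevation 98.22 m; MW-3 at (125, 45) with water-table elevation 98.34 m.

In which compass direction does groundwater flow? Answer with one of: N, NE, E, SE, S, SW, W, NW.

NW

Taking MW-1 as reference: MW-2−MW-1 = (-40, -10, -0.02); MW-3−MW-1 = (-10, -125, +0.10).
Determinant of the coordinate differences = (-40)·(-125) − (-10)·(-10) = 4900.
∂h/∂x = [(-0.02)·(-125) − (+0.10)·(-10)] / 4900 = +0.0007143
∂h/∂y = [(-40)·(+0.10) − (-10)·(-0.02)] / 4900 = -0.0008571
Flow = −∇h = (-0.0007143 east, +0.0008571 north), which points northwest.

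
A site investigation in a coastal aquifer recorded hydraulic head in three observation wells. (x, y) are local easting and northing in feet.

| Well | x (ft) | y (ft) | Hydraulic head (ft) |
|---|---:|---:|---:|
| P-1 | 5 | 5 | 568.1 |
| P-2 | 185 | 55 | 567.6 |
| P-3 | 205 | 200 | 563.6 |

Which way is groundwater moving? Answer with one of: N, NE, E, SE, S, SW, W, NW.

Differences from P-1: to P-2 (Δx, Δy, Δh) = (180, 50, -0.5); to P-3 = (200, 195, -4.5).
Solve a·Δx + b·Δy = Δh: det = 180·195 − 200·50 = 25100.
∂h/∂x = [(-0.5)·195 − (-4.5)·50] / 25100 = +0.005080
∂h/∂y = [180·(-4.5) − 200·(-0.5)] / 25100 = -0.02829
Flow = −∇h = (-0.005080 east, +0.02829 north), which points north.

N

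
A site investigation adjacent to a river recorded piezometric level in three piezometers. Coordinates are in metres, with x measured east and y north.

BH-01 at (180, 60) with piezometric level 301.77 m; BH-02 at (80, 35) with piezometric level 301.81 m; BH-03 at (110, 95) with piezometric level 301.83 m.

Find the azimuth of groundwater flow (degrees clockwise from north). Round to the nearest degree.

Differences from BH-01: to BH-02 (Δx, Δy, Δh) = (-100, -25, +0.04); to BH-03 = (-70, 35, +0.06).
Determinant of the coordinate differences = (-100)·35 − (-70)·(-25) = -5250.
∂h/∂x = [(+0.04)·35 − (+0.06)·(-25)] / -5250 = -0.0005524
∂h/∂y = [(-100)·(+0.06) − (-70)·(+0.04)] / -5250 = +0.0006095
Flow direction (−∇h) has components (+0.0005524 E, -0.0006095 N).
Azimuth = atan2(E, N) = atan2(+0.0005524, -0.0006095) = 137.8° ≈ 138°.

138°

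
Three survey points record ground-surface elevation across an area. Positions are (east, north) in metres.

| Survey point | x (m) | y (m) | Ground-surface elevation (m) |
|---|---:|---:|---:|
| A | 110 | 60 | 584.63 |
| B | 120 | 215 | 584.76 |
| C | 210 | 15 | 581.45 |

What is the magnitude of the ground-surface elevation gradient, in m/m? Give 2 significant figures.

With z = a·x + b·y + c and A as origin, the differences give:
  10·a + 155·b = +0.13
  100·a + (-45)·b = -3.18
Eliminate b (×(-45) and ×155, subtract): -15950·a = 487.050 → a = ∂z/∂x = -0.03054
Back-substitute: b = ∂z/∂y = +0.002809.
|∇f| = √(-0.03054² + 0.002809²) = 0.03067 m/m

0.031 m/m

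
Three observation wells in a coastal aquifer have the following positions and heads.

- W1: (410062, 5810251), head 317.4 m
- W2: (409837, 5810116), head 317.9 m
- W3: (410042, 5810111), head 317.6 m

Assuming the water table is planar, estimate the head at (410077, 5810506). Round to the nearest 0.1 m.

Differences from W1: to W2 (Δx, Δy, Δh) = (-225, -135, +0.5); to W3 = (-20, -140, +0.2).
Determinant of the coordinate differences = (-225)·(-140) − (-20)·(-135) = 28800.
∂h/∂x = [(+0.5)·(-140) − (+0.2)·(-135)] / 28800 = -0.001493
∂h/∂y = [(-225)·(+0.2) − (-20)·(+0.5)] / 28800 = -0.001215
h(410077, 5810506) = 317.4 + (-0.001493)·(15) + (-0.001215)·(255) = 317.4 -0.022 -0.310 = 317.068 m.

317.1 m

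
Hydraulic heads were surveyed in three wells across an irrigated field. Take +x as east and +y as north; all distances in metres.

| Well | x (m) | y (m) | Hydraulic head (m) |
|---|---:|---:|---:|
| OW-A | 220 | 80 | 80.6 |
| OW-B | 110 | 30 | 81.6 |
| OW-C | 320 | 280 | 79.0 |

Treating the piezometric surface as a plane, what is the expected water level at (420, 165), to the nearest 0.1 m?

Taking OW-A as reference: OW-B−OW-A = (-110, -50, +1.0); OW-C−OW-A = (100, 200, -1.6).
Determinant of the coordinate differences = (-110)·200 − 100·(-50) = -17000.
∂h/∂x = [(+1.0)·200 − (-1.6)·(-50)] / -17000 = -0.007059
∂h/∂y = [(-110)·(-1.6) − 100·(+1.0)] / -17000 = -0.004471
h(420, 165) = 80.6 + (-0.007059)·(200) + (-0.004471)·(85) = 80.6 -1.412 -0.380 = 78.808 m.

78.8 m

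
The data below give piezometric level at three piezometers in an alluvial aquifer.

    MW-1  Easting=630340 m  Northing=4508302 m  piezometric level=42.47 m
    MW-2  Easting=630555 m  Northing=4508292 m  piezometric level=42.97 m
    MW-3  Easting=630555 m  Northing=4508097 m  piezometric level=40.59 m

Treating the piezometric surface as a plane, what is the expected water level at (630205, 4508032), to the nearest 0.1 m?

38.8 m

Three-point gradient (reference MW-1): Δ to MW-2 = (215, -10, +0.50), Δ to MW-3 = (215, -205, -1.88).
∂h/∂x = +0.002893, ∂h/∂y = +0.01221 (det = -41925).
h(630205, 4508032) = 42.47 + (+0.002893)·(-135) + (+0.01221)·(-270) = 42.47 -0.391 -3.295 = 38.784 m.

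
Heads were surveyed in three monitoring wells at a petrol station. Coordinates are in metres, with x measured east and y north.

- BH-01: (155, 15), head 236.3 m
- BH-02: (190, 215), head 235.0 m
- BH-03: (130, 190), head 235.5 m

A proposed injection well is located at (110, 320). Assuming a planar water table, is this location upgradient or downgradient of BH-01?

Differences from BH-01: to BH-02 (Δx, Δy, Δh) = (35, 200, -1.3); to BH-03 = (-25, 175, -0.8).
Determinant of the coordinate differences = 35·175 − (-25)·200 = 11125.
∂h/∂x = [(-1.3)·175 − (-0.8)·200] / 11125 = -0.006067
∂h/∂y = [35·(-0.8) − (-25)·(-1.3)] / 11125 = -0.005438
Head at (110, 320) = 236.3 + (-0.006067)·(-45) + (-0.005438)·(305) = 234.91 m.
That is lower than the 236.3 m at BH-01, so the point is downgradient.

downgradient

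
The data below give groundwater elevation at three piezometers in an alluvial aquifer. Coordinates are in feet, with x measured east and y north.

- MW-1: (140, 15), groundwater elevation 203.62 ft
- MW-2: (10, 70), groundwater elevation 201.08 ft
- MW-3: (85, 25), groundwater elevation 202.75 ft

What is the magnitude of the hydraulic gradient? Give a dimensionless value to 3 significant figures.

0.0202

Three-point gradient (reference MW-1): Δ to MW-2 = (-130, 55, -2.54), Δ to MW-3 = (-55, 10, -0.87).
∂h/∂x = +0.01301, ∂h/∂y = -0.01542 (det = 1725).
|∇h| = √(0.01301² + -0.01542²) = 0.02018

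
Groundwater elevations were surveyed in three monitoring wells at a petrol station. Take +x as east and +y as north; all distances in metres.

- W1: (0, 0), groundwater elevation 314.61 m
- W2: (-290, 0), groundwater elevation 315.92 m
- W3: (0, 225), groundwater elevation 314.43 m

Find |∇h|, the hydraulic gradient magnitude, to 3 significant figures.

0.00459

∂h/∂x = (315.92 − 314.61) / (-290 − 0) = -0.004517
∂h/∂y = (314.43 − 314.61) / (225 − 0) = -0.0008000
|∇h| = √(-0.004517² + -0.0008000²) = 0.004587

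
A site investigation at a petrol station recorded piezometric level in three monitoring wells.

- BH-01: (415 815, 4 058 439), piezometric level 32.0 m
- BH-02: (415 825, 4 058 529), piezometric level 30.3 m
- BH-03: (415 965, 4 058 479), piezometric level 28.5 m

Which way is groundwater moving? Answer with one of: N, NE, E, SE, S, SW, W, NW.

Taking BH-01 as reference: BH-02−BH-01 = (10, 90, -1.7); BH-03−BH-01 = (150, 40, -3.5).
Solve a·Δx + b·Δy = Δh: det = 10·40 − 150·90 = -13100.
∂h/∂x = [(-1.7)·40 − (-3.5)·90] / -13100 = -0.01885
∂h/∂y = [10·(-3.5) − 150·(-1.7)] / -13100 = -0.01679
Flow = −∇h = (+0.01885 east, +0.01679 north), which points northeast.

NE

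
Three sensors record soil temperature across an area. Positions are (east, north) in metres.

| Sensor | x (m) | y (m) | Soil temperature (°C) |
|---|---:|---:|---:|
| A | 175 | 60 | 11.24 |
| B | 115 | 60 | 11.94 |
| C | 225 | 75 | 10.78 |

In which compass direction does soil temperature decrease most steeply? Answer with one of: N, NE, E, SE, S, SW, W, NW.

SE

Three-point gradient (reference A): Δ to B = (-60, 0, +0.70), Δ to C = (50, 15, -0.46).
∂T/∂x = -0.01167, ∂T/∂y = +0.008222 (det = -900).
Steepest decrease is along −∇f = (+0.01167 E, -0.008222 N) → southeast.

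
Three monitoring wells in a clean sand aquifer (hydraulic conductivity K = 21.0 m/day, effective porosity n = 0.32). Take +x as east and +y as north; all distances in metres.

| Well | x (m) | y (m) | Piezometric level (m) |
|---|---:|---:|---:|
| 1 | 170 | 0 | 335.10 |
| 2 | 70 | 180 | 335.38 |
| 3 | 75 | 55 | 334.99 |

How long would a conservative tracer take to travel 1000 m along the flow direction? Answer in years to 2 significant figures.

9.4 years

Taking 1 as reference: 2−1 = (-100, 180, +0.28); 3−1 = (-95, 55, -0.11).
Determinant of the coordinate differences = (-100)·55 − (-95)·180 = 11600.
∂h/∂x = [(+0.28)·55 − (-0.11)·180] / 11600 = +0.003034
∂h/∂y = [(-100)·(-0.11) − (-95)·(+0.28)] / 11600 = +0.003241
|∇h| = √(0.003034² + 0.003241²) = 0.00444
Seepage velocity v = K·i/n = 21.0 × 0.00444 / 0.32 = 0.2914 m/day.
t = 1000 / 0.2914 = 3432 days = 9.4 years.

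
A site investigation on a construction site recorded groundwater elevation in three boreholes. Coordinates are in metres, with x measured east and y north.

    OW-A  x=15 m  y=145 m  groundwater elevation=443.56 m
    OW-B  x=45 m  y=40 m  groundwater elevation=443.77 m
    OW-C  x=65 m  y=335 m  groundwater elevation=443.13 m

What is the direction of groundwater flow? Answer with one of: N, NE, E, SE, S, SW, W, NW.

With h = a·x + b·y + c and OW-A as origin, the differences give:
  30·a + (-105)·b = +0.21
  50·a + 190·b = -0.43
Eliminate b (×190 and ×(-105), subtract): 10950·a = -5.250 → a = ∂h/∂x = -0.0004795
Back-substitute: b = ∂h/∂y = -0.002137.
Flow = −∇h = (+0.0004795 east, +0.002137 north), which points north.

N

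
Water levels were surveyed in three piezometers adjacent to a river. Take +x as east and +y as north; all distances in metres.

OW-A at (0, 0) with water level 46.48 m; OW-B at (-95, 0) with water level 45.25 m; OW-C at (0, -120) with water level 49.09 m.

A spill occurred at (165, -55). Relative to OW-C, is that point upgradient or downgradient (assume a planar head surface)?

upgradient

∂h/∂x = (45.25 − 46.48) / (-95 − 0) = +0.01295
∂h/∂y = (49.09 − 46.48) / (-120 − 0) = -0.02175
Head at (165, -55) = 46.48 + (+0.01295)·(165) + (-0.02175)·(-55) = 49.81 m.
That is higher than the 49.09 m at OW-C, so the point is upgradient.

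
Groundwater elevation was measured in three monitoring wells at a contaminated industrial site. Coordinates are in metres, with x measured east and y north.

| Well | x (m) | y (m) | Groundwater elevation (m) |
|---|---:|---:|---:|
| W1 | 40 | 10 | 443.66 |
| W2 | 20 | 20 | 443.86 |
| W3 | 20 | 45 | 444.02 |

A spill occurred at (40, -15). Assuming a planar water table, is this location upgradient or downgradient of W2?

downgradient

Three-point gradient (reference W1): Δ to W2 = (-20, 10, +0.20), Δ to W3 = (-20, 35, +0.36).
∂h/∂x = -0.006800, ∂h/∂y = +0.006400 (det = -500).
Head at (40, -15) = 443.66 + (-0.006800)·(0) + (+0.006400)·(-25) = 443.50 m.
That is lower than the 443.86 m at W2, so the point is downgradient.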